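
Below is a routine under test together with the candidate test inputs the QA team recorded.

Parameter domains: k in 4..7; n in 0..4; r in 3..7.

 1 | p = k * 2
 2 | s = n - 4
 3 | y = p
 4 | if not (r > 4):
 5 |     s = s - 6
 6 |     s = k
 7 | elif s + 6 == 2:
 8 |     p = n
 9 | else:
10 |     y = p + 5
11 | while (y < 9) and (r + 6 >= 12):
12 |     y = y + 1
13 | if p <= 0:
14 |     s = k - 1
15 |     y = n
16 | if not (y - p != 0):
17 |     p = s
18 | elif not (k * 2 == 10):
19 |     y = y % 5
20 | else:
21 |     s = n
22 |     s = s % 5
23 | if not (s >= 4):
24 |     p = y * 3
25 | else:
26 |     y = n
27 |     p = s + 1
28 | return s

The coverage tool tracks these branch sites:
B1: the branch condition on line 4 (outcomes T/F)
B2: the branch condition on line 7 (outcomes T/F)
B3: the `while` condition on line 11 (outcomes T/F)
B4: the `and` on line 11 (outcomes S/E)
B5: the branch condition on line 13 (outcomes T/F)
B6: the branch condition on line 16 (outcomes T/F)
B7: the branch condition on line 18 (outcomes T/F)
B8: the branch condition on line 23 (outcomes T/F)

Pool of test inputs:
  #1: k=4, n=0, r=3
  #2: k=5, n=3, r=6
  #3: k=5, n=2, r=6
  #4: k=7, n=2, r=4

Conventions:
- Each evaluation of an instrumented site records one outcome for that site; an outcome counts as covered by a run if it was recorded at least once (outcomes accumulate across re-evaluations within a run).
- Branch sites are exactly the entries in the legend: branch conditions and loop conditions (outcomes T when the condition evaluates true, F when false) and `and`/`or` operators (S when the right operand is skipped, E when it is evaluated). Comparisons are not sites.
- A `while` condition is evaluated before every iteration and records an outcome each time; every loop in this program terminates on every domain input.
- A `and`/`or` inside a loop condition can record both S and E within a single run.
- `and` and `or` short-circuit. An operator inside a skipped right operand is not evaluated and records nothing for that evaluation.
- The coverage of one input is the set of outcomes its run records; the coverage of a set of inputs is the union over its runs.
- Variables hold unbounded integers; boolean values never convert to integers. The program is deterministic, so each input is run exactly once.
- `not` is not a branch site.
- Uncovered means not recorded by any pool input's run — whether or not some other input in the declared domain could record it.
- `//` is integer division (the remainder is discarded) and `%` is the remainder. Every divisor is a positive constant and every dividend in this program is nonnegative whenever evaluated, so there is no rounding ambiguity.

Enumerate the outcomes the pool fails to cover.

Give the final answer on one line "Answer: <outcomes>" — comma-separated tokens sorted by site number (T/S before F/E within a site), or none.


#1 (k=4, n=0, r=3) -> B1->T, B4->E, B3->F, B5->F, B6->T, B8->F; covered: B1=T, B3=F, B4=E, B5=F, B6=T, B8=F
#2 (k=5, n=3, r=6) -> B1->F, B2->F, B4->S, B3->F, B5->F, B6->F, B7->F, B8->T; covered: B1=F, B2=F, B3=F, B4=S, B5=F, B6=F, B7=F, B8=T
#3 (k=5, n=2, r=6) -> B1->F, B2->F, B4->S, B3->F, B5->F, B6->F, B7->F, B8->T; covered: B1=F, B2=F, B3=F, B4=S, B5=F, B6=F, B7=F, B8=T
#4 (k=7, n=2, r=4) -> B1->T, B4->S, B3->F, B5->F, B6->T, B8->F; covered: B1=T, B3=F, B4=S, B5=F, B6=T, B8=F
union over the pool: B1=T, B1=F, B2=F, B3=F, B4=S, B4=E, B5=F, B6=T, B6=F, B7=F, B8=T, B8=F
uncovered (4 of 16): B2=T, B3=T, B5=T, B7=T
Answer: B2=T, B3=T, B5=T, B7=T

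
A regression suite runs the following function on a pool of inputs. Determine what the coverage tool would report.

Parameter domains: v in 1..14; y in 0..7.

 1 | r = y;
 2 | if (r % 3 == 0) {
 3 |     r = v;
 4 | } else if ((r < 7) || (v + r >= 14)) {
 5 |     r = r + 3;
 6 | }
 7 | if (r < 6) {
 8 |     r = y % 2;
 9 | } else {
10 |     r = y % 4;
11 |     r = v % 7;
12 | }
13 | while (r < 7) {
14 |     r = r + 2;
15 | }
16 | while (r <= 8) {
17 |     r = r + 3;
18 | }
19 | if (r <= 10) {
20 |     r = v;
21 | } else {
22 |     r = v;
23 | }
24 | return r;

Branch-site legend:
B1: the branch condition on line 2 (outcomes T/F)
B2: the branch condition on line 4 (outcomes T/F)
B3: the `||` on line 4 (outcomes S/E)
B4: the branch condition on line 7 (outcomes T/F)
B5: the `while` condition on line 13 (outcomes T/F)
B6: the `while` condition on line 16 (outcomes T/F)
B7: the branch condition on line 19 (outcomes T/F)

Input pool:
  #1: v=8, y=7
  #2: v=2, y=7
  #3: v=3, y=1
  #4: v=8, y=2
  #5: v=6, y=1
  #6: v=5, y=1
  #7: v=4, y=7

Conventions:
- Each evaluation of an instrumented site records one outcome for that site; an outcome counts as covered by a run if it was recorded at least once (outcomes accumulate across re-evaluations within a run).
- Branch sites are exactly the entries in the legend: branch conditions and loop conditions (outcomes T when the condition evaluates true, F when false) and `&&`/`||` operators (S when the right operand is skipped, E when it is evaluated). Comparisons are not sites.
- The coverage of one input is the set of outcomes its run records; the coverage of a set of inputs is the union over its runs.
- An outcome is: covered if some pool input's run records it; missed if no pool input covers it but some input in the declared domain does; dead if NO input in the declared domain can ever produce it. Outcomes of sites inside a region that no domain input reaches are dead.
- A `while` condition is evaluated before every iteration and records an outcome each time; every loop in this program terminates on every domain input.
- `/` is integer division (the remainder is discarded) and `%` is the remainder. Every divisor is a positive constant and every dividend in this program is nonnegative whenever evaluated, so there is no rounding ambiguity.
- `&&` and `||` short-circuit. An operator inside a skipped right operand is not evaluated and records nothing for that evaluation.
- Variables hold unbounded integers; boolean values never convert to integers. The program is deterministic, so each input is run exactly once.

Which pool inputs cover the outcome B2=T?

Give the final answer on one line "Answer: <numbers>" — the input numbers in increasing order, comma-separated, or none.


input #1 (v=8, y=7): hits B2=T
input #2 (v=2, y=7): never hits B2=T
input #3 (v=3, y=1): hits B2=T
input #4 (v=8, y=2): hits B2=T
input #5 (v=6, y=1): hits B2=T
input #6 (v=5, y=1): hits B2=T
input #7 (v=4, y=7): never hits B2=T
Answer: 1, 3, 4, 5, 6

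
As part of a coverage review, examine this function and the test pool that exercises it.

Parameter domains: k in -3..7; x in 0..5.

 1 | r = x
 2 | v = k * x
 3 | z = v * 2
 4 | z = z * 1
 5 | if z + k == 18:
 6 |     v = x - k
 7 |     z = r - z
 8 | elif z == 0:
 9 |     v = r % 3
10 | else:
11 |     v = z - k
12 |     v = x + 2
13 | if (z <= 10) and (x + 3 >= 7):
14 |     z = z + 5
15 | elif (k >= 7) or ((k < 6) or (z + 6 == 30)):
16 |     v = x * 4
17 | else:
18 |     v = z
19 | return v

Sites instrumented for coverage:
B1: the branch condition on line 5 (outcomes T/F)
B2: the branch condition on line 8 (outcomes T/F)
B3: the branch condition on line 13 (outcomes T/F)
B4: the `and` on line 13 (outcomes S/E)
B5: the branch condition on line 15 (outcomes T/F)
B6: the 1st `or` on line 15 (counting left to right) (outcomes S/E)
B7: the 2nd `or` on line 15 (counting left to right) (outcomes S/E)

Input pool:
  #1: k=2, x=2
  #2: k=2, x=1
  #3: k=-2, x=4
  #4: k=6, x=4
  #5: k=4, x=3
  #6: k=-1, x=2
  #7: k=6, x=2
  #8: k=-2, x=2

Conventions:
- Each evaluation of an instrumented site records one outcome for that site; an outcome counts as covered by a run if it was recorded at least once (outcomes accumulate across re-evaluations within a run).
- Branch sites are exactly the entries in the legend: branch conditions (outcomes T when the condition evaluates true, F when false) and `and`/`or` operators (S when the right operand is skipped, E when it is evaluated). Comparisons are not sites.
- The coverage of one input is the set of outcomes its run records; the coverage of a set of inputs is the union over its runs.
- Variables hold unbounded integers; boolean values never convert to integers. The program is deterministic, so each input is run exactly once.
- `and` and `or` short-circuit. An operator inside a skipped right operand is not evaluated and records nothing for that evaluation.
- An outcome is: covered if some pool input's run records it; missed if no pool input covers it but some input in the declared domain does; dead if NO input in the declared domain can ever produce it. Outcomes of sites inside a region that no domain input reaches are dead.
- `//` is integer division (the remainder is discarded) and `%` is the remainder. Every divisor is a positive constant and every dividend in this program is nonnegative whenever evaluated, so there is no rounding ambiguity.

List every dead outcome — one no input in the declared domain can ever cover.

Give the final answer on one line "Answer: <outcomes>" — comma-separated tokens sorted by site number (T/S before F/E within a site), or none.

sweeping the full domain (66 inputs) for each outcome:
  reachable outcomes have witnesses, e.g. B1=T (e.g. k=2, x=4), B1=F (e.g. k=-3, x=0), B2=T (e.g. k=-3, x=0), B2=F (e.g. k=-3, x=1)

Answer: none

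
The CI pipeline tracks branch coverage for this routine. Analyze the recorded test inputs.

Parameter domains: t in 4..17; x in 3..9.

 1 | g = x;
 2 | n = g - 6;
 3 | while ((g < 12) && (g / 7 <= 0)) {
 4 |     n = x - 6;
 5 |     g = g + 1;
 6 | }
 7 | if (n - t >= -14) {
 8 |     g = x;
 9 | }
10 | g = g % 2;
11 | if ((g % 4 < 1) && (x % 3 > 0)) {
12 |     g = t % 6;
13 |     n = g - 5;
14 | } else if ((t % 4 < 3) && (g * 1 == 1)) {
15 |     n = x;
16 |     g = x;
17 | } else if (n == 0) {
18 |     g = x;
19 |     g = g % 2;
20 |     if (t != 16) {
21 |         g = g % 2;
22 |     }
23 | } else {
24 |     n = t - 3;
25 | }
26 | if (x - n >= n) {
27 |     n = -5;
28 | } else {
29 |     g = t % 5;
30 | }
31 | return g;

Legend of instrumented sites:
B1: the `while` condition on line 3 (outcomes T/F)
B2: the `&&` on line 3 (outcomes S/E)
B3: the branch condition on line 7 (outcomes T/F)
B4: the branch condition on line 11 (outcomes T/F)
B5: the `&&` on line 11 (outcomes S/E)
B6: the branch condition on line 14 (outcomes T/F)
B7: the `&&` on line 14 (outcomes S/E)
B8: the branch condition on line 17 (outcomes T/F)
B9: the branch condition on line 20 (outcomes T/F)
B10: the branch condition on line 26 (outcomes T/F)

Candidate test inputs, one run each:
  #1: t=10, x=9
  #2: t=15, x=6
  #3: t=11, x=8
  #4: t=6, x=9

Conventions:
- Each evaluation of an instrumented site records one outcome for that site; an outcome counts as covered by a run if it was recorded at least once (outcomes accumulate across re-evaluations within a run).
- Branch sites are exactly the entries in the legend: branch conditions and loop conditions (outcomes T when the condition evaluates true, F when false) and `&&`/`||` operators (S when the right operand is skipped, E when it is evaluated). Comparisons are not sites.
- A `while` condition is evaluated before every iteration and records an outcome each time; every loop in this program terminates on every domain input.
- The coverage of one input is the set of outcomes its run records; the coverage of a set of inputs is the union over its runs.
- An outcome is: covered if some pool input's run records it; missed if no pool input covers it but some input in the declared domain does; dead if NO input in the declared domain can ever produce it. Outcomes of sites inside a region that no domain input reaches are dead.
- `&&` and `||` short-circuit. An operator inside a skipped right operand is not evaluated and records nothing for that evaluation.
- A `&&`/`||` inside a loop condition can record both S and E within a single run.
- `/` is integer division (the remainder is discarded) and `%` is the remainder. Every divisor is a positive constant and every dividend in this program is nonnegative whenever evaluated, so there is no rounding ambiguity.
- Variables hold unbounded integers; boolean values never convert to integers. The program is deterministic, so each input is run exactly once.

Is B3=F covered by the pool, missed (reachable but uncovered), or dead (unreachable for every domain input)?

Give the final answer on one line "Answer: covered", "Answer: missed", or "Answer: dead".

B3=F is recorded by pool input(s) 2 -> covered

Answer: covered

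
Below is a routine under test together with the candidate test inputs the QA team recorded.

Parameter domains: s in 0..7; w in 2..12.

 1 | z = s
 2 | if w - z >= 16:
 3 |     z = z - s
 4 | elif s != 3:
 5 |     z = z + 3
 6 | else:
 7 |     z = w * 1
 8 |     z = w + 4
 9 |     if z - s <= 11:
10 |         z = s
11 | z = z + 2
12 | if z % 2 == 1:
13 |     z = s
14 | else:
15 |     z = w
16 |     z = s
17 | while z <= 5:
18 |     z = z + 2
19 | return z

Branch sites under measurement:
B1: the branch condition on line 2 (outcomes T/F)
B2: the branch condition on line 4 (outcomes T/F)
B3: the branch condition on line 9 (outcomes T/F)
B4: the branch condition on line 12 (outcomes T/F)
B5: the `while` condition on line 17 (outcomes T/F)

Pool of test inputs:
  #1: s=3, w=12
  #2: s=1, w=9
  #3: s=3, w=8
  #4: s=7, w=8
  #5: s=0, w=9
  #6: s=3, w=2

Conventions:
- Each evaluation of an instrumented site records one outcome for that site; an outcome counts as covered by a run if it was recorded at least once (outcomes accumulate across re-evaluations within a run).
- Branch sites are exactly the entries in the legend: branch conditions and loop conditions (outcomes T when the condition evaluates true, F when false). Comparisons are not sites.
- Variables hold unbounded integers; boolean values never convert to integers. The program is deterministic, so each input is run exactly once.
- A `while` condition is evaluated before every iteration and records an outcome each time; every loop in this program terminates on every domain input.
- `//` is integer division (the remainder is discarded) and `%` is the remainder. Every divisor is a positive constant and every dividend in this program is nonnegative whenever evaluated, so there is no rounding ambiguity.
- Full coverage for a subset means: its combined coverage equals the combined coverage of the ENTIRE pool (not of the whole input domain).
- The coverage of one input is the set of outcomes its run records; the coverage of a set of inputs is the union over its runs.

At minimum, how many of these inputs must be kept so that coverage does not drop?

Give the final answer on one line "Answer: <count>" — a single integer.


#1 (s=3, w=12) -> B1->F, B2->F, B3->F, B4->F, B5->T, B5->T, B5->F; covered: B1=F, B2=F, B3=F, B4=F, B5=T, B5=F
#2 (s=1, w=9) -> B1->F, B2->T, B4->F, B5->T, B5->T, B5->T, B5->F; covered: B1=F, B2=T, B4=F, B5=T, B5=F
#3 (s=3, w=8) -> B1->F, B2->F, B3->T, B4->T, B5->T, B5->T, B5->F; covered: B1=F, B2=F, B3=T, B4=T, B5=T, B5=F
#4 (s=7, w=8) -> B1->F, B2->T, B4->F, B5->F; covered: B1=F, B2=T, B4=F, B5=F
#5 (s=0, w=9) -> B1->F, B2->T, B4->T, B5->T, B5->T, B5->T, B5->F; covered: B1=F, B2=T, B4=T, B5=T, B5=F
#6 (s=3, w=2) -> B1->F, B2->F, B3->T, B4->T, B5->T, B5->T, B5->F; covered: B1=F, B2=F, B3=T, B4=T, B5=T, B5=F
union over all inputs: B1=F, B2=T, B2=F, B3=T, B3=F, B4=T, B4=F, B5=T, B5=F (9 outcomes)
size 1 is not enough: best union over all size-1 subsets is 6/9
size 2 is not enough: best union over all size-2 subsets is 8/9
size 3: inputs {1, 2, 3} cover all 9 outcomes, and no lexicographically smaller subset of this size does
Answer: 3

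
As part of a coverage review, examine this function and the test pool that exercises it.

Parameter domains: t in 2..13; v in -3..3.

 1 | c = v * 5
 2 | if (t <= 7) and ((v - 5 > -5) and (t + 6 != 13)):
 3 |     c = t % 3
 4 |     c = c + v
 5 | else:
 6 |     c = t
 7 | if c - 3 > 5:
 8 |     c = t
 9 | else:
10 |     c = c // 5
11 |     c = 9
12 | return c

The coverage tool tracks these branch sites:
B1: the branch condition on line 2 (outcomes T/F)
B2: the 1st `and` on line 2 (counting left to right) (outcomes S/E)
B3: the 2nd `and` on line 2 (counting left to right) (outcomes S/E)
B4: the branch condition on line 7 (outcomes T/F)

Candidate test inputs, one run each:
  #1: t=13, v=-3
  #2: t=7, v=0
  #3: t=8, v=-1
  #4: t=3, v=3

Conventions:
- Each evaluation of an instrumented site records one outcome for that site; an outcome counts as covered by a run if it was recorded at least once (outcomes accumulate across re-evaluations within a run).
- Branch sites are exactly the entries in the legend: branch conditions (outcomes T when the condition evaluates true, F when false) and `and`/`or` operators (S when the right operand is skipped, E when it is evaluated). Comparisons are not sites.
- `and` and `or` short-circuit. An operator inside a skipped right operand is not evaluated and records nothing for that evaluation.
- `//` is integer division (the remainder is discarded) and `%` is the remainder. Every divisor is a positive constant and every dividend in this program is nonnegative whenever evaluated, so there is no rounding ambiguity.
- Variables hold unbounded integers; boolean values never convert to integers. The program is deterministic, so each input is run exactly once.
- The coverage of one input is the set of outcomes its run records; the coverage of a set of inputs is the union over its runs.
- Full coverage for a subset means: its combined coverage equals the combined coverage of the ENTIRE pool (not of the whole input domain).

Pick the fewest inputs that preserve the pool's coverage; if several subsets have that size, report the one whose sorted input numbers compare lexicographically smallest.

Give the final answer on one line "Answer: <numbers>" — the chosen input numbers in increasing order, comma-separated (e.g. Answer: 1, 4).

input #1 (t=13, v=-3): events B2->S, B1->F, B4->T; covers B1=F, B2=S, B4=T
input #2 (t=7, v=0): events B2->E, B3->S, B1->F, B4->F; covers B1=F, B2=E, B3=S, B4=F
input #3 (t=8, v=-1): events B2->S, B1->F, B4->F; covers B1=F, B2=S, B4=F
input #4 (t=3, v=3): events B2->E, B3->E, B1->T, B4->F; covers B1=T, B2=E, B3=E, B4=F
the full pool covers 8 outcomes: B1=T, B1=F, B2=S, B2=E, B3=S, B3=E, B4=T, B4=F
no size-1 subset reaches all 8 outcomes (best union: 4/8)
no size-2 subset reaches all 8 outcomes (best union: 7/8)
at size 3, {1, 2, 4} reaches all 8 outcomes; every lexicographically earlier size-3 subset fails

Answer: 1, 2, 4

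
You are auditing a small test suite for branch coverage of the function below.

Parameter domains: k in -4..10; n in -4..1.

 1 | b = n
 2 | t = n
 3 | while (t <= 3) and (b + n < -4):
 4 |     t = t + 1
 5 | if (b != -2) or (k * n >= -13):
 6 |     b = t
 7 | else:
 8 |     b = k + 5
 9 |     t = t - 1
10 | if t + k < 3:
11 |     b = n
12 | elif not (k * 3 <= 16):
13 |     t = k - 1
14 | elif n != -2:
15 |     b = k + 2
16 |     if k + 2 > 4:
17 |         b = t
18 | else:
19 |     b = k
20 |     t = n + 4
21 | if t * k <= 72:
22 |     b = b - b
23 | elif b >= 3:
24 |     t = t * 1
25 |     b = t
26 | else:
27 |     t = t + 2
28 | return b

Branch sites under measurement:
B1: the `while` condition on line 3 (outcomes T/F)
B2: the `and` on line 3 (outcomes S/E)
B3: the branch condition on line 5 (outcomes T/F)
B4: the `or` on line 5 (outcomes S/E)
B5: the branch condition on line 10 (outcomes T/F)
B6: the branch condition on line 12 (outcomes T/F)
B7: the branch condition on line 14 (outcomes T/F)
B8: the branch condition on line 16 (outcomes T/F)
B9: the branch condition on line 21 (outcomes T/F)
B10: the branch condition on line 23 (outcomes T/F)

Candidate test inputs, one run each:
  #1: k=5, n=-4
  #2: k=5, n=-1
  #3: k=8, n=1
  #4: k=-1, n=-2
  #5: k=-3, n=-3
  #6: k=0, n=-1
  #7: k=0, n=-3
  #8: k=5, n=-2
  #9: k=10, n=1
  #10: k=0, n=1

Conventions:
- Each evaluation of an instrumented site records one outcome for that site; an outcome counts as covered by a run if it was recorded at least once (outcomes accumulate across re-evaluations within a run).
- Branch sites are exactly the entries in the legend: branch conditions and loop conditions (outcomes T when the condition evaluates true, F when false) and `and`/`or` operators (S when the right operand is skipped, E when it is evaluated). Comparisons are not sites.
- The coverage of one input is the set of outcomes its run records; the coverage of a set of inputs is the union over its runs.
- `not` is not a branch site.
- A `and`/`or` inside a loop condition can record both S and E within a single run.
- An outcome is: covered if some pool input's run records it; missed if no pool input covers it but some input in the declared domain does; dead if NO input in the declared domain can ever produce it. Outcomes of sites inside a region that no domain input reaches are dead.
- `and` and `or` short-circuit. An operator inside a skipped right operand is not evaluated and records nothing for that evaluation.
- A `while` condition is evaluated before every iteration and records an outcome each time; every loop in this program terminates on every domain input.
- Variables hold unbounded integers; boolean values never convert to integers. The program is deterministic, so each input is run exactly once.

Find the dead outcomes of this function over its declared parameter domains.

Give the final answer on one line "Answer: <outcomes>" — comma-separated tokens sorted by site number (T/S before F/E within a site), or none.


exhaustive pass over the 90-input domain:
  reachable outcomes have witnesses, e.g. B1=T (e.g. k=-4, n=-4), B1=F (e.g. k=-4, n=-4), B2=S (e.g. k=-4, n=-4), B2=E (e.g. k=-4, n=-4)
Answer: none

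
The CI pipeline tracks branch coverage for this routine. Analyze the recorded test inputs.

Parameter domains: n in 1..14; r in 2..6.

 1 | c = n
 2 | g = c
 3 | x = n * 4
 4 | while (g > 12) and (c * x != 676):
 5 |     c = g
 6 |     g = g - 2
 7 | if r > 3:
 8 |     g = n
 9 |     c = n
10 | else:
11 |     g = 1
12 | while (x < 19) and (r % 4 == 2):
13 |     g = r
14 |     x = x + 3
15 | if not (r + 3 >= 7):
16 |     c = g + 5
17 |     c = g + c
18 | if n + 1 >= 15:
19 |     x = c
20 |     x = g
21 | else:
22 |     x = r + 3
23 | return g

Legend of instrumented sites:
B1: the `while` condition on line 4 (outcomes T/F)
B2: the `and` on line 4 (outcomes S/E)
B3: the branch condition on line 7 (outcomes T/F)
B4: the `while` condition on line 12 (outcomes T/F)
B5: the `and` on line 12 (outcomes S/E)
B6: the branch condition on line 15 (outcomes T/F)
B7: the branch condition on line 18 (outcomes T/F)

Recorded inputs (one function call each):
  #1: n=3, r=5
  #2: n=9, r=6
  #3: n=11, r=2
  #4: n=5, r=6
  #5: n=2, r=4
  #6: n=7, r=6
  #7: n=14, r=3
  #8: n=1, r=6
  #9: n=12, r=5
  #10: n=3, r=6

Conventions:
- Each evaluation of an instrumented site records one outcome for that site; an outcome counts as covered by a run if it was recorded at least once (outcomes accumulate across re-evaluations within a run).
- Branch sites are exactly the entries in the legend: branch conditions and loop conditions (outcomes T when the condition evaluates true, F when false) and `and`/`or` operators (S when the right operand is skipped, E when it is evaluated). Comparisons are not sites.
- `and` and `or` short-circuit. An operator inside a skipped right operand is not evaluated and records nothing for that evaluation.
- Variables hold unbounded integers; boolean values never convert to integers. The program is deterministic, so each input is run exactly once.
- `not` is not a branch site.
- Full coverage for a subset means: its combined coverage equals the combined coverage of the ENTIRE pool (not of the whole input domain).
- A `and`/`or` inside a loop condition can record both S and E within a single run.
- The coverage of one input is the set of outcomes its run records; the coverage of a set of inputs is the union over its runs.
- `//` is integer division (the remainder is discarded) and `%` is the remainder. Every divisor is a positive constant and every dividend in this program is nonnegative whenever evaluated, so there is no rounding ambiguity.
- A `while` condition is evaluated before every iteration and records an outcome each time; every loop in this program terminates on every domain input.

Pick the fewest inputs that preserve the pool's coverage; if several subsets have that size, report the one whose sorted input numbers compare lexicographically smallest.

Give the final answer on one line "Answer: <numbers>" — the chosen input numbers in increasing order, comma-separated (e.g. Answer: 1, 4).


#1 (n=3, r=5) -> covered: B1=F, B2=S, B3=T, B4=F, B5=E, B6=F, B7=F
#2 (n=9, r=6) -> covered: B1=F, B2=S, B3=T, B4=F, B5=S, B6=F, B7=F
#3 (n=11, r=2) -> covered: B1=F, B2=S, B3=F, B4=F, B5=S, B6=T, B7=F
#4 (n=5, r=6) -> covered: B1=F, B2=S, B3=T, B4=F, B5=S, B6=F, B7=F
#5 (n=2, r=4) -> covered: B1=F, B2=S, B3=T, B4=F, B5=E, B6=F, B7=F
#6 (n=7, r=6) -> covered: B1=F, B2=S, B3=T, B4=F, B5=S, B6=F, B7=F
#7 (n=14, r=3) -> covered: B1=T, B1=F, B2=S, B2=E, B3=F, B4=F, B5=S, B6=T, B7=T
#8 (n=1, r=6) -> covered: B1=F, B2=S, B3=T, B4=T, B4=F, B5=S, B5=E, B6=F, B7=F
#9 (n=12, r=5) -> covered: B1=F, B2=S, B3=T, B4=F, B5=S, B6=F, B7=F
#10 (n=3, r=6) -> covered: B1=F, B2=S, B3=T, B4=T, B4=F, B5=S, B5=E, B6=F, B7=F
together the pool reaches 14 outcomes: B1=T, B1=F, B2=S, B2=E, B3=T, B3=F, B4=T, B4=F, B5=S, B5=E, B6=T, B6=F, B7=T, B7=F
size 1 is not enough: best union over all size-1 subsets is 9/14
size 2: inputs {7, 8} cover all 14 outcomes, and no lexicographically smaller subset of this size does
Answer: 7, 8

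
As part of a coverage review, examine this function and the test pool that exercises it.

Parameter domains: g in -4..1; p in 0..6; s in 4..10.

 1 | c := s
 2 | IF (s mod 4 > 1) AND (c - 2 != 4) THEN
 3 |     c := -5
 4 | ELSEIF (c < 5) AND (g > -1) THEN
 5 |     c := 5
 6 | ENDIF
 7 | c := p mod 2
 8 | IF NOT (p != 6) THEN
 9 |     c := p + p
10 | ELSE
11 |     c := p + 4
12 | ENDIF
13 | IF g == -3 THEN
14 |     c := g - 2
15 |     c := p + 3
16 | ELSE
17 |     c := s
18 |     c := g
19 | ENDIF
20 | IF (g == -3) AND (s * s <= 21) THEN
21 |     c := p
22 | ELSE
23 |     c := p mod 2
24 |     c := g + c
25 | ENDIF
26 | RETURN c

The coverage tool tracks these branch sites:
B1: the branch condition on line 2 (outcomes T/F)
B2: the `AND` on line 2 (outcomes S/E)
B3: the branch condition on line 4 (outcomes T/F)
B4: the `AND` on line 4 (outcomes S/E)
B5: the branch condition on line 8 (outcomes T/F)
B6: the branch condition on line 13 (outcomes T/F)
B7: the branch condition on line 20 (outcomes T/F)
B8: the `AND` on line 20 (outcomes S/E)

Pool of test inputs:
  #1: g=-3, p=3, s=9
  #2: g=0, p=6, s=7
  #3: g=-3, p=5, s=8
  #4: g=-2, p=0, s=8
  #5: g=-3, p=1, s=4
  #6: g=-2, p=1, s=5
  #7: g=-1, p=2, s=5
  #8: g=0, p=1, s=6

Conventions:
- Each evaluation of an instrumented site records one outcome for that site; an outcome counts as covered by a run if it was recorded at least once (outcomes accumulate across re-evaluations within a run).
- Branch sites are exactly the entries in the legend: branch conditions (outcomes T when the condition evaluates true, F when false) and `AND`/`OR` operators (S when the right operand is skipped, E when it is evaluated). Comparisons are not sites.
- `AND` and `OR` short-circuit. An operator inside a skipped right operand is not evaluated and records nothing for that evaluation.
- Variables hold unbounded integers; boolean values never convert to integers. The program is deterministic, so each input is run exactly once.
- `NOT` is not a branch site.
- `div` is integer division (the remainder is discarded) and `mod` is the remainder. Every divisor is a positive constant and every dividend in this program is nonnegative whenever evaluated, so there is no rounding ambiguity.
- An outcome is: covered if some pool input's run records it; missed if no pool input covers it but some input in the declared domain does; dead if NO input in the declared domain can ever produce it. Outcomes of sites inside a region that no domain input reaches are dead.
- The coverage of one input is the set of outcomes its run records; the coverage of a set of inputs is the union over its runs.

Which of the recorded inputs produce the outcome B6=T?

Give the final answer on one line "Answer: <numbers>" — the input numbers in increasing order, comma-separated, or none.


input #1 (g=-3, p=3, s=9): produces B6=T
input #2 (g=0, p=6, s=7): does not produce B6=T
input #3 (g=-3, p=5, s=8): produces B6=T
input #4 (g=-2, p=0, s=8): does not produce B6=T
input #5 (g=-3, p=1, s=4): produces B6=T
input #6 (g=-2, p=1, s=5): does not produce B6=T
input #7 (g=-1, p=2, s=5): does not produce B6=T
input #8 (g=0, p=1, s=6): does not produce B6=T
Answer: 1, 3, 5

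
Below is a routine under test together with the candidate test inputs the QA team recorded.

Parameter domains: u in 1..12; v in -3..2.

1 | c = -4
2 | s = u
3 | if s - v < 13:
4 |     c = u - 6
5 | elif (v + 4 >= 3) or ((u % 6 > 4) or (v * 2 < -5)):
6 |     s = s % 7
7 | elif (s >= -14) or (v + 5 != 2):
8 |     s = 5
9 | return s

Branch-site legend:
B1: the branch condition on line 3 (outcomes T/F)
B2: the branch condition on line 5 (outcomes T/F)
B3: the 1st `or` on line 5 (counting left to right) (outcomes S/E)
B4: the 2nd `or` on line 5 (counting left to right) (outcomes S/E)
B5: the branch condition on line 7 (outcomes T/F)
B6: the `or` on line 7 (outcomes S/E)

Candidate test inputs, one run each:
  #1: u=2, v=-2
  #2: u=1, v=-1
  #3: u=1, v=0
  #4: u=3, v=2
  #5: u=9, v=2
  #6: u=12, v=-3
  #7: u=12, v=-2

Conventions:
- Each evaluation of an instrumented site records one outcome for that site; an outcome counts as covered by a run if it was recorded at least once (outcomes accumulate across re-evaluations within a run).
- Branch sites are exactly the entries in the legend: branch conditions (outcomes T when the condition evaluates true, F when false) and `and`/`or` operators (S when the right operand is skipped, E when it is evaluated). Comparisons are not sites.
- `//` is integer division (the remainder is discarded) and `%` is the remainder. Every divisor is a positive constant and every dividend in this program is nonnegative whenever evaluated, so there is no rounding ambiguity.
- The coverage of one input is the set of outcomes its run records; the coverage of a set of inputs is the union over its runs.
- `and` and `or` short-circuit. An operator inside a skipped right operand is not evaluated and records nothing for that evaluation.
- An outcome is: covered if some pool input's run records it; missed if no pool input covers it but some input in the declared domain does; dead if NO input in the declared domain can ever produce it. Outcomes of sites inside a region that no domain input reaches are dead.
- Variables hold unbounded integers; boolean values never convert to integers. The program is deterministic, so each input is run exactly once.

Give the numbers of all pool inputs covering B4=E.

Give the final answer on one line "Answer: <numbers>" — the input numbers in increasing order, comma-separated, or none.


input #1 (u=2, v=-2): does not record B4=E
input #2 (u=1, v=-1): does not record B4=E
input #3 (u=1, v=0): does not record B4=E
input #4 (u=3, v=2): does not record B4=E
input #5 (u=9, v=2): does not record B4=E
input #6 (u=12, v=-3): records B4=E
input #7 (u=12, v=-2): records B4=E
Answer: 6, 7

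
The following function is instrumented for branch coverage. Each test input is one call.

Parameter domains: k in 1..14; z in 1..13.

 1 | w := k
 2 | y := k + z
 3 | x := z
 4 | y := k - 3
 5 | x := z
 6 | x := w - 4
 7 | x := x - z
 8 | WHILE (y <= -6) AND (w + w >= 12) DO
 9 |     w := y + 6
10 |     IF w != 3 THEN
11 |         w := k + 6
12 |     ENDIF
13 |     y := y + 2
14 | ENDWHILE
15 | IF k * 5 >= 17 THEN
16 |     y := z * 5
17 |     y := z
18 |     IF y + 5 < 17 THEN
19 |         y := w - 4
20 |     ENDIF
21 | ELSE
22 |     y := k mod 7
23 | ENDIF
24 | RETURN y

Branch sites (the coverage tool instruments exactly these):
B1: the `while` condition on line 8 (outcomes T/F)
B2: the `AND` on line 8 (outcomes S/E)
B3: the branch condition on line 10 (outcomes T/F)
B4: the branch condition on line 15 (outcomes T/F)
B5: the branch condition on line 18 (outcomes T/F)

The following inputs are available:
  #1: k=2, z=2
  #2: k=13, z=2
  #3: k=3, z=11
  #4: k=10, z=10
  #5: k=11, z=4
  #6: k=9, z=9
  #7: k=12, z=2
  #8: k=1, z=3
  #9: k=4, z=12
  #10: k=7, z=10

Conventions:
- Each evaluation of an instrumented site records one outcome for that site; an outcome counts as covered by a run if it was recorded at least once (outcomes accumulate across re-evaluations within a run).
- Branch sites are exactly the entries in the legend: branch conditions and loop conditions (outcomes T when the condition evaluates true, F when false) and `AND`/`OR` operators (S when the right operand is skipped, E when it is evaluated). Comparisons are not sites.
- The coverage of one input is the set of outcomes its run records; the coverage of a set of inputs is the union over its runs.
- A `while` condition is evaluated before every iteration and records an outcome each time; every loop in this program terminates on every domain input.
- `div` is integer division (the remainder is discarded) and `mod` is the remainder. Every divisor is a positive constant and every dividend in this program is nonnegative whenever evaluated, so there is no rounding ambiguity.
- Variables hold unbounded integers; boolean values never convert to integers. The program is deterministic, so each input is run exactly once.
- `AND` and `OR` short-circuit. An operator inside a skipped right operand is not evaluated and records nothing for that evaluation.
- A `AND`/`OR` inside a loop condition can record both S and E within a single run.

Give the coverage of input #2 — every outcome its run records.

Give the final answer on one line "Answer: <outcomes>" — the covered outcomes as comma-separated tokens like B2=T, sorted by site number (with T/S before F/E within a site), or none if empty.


Event log for input #2 (k=13, z=2):
  B2->S, B1->F, B4->T, B5->T
distinct outcomes covered: B1=F, B2=S, B4=T, B5=T
Answer: B1=F, B2=S, B4=T, B5=T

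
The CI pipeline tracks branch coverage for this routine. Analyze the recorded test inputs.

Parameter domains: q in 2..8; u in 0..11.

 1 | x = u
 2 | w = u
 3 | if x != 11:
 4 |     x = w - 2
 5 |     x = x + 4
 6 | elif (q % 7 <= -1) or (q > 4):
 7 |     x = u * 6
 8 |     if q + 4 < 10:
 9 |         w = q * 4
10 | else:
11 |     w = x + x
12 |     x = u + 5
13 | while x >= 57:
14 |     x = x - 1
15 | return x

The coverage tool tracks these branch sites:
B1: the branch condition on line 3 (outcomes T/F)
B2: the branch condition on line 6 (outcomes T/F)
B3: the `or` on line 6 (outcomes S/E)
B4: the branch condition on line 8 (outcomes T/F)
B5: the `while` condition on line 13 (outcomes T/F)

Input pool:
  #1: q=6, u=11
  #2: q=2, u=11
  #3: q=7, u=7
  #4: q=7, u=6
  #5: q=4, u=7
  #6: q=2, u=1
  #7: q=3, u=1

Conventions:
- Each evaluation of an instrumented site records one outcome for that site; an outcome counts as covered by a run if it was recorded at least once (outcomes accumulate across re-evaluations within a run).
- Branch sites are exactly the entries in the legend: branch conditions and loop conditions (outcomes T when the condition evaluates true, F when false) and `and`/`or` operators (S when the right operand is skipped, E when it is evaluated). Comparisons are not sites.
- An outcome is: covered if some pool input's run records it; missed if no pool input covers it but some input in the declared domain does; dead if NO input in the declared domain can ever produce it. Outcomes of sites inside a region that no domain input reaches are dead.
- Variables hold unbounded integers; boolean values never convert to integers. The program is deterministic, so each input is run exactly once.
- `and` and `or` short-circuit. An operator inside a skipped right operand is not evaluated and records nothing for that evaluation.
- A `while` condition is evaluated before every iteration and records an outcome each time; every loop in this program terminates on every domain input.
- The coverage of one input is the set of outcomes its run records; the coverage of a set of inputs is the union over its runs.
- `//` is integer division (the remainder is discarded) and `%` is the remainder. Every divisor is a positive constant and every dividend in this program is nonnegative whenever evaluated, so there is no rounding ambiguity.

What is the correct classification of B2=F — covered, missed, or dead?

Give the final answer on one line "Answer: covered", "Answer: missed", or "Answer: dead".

B2=F is recorded by pool input(s) 2 -> covered

Answer: covered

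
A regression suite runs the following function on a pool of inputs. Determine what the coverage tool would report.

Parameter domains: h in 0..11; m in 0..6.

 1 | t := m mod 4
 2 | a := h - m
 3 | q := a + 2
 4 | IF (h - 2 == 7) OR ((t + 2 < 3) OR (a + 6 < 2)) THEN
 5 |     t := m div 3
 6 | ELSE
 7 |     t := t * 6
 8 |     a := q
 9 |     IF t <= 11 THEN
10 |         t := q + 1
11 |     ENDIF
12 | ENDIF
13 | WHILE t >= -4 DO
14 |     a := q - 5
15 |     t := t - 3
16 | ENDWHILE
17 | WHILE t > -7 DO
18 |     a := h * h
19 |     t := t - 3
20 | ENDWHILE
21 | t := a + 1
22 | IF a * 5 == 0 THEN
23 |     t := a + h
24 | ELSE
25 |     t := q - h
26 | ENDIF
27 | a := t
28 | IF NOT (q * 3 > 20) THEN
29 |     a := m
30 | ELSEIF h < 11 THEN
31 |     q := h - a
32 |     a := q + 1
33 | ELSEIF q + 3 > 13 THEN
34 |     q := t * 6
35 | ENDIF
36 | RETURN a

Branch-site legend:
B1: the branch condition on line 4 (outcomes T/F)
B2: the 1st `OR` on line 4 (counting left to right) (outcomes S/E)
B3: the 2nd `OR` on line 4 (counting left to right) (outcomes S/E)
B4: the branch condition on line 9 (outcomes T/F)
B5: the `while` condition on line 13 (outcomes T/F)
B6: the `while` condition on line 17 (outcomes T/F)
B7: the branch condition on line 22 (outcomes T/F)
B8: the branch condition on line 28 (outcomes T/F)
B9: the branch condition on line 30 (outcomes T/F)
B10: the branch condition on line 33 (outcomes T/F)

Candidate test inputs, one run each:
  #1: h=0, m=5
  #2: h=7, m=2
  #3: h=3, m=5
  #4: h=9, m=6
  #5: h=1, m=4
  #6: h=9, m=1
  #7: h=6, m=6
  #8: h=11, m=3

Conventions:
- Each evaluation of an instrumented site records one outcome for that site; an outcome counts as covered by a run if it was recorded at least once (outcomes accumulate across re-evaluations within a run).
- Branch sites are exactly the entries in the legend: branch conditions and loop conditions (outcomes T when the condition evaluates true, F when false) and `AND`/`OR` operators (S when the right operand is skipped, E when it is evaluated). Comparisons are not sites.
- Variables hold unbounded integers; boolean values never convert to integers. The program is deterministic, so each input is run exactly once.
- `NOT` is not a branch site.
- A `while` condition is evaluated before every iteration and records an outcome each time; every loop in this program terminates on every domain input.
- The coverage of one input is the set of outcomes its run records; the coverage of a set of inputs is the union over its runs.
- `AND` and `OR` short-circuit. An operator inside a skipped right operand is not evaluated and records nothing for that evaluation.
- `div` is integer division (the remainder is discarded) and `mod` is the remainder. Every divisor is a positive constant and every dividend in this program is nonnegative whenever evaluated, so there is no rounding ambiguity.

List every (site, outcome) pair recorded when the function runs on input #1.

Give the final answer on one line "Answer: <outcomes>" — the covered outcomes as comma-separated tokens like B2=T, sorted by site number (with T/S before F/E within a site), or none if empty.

Event log for input #1 (h=0, m=5):
  B2->E, B3->E, B1->T, B5->T, B5->T, B5->F, B6->T, B6->F, B7->T, B8->T
as a set, this run covers: B1=T, B2=E, B3=E, B5=T, B5=F, B6=T, B6=F, B7=T, B8=T

Answer: B1=T, B2=E, B3=E, B5=T, B5=F, B6=T, B6=F, B7=T, B8=T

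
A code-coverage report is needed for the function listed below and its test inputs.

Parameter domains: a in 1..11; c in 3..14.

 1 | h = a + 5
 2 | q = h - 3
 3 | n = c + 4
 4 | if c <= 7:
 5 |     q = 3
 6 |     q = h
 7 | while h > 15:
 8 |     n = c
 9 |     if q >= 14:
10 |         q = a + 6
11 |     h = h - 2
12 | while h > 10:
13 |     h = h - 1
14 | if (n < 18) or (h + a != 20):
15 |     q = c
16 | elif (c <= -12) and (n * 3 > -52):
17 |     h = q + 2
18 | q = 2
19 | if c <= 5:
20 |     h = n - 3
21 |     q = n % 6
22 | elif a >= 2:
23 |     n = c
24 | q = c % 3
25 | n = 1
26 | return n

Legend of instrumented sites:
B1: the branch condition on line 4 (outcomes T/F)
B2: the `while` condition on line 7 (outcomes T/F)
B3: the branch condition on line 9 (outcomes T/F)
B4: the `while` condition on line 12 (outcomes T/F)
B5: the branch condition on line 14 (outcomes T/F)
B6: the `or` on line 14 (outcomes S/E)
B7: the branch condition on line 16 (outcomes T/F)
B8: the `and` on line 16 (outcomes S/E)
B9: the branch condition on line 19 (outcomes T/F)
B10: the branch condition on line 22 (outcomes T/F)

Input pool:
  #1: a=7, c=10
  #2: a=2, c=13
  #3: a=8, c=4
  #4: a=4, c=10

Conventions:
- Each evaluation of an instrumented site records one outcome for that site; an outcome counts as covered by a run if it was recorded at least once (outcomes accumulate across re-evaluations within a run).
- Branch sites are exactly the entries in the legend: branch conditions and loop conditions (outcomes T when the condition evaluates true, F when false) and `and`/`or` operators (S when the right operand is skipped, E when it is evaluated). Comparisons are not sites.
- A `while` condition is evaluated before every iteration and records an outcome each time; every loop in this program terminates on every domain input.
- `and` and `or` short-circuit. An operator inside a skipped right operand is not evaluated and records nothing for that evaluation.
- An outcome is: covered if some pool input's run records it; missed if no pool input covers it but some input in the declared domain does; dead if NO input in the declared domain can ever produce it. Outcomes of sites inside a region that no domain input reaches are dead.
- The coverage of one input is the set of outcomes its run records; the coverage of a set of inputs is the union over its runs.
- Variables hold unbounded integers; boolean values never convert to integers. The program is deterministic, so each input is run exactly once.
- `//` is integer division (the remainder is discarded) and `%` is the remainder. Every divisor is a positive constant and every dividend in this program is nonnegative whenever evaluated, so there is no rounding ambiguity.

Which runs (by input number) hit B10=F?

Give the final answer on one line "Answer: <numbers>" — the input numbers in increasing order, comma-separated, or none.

input #1 (a=7, c=10): never hits B10=F
input #2 (a=2, c=13): never hits B10=F
input #3 (a=8, c=4): never hits B10=F
input #4 (a=4, c=10): never hits B10=F

Answer: none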